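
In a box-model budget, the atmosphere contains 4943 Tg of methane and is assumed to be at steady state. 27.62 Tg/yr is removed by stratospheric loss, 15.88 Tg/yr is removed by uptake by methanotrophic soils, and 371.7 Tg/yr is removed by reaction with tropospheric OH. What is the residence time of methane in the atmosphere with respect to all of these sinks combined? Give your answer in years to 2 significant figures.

12 yr

Total removal flux = 27.62 + 15.88 + 371.7 = 415.20 Tg/yr.
τ = M / ΣF_out = 4943 / 415.20 = 11.91 yr.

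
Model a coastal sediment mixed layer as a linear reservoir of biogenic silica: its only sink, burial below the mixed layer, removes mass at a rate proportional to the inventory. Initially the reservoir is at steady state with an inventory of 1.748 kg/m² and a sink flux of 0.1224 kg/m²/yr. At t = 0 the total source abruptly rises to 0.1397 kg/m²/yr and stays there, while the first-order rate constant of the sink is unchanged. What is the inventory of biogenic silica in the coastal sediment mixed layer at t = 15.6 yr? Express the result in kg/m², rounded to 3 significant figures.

1.91 kg/m²

The sink rate constant is k = F₀/M₀ = 0.1224/1.748 = 0.07002 yr⁻¹.
Solving dM/dt = F₁ − kM with M(0) = M₀ gives M(t) = F₁/k + (M₀ − F₁/k)·e^(−kt).
F₁/k = 0.1397/0.07002 = 1.9951 kg/m²; kt = 0.07002 × 15.6 = 1.092, e^(−kt) = 0.3354.
M(15.6) = 1.9951 + (1.748 − 1.9951) × 0.3354 = 1.9951 − 0.08287 = 1.9122 kg/m².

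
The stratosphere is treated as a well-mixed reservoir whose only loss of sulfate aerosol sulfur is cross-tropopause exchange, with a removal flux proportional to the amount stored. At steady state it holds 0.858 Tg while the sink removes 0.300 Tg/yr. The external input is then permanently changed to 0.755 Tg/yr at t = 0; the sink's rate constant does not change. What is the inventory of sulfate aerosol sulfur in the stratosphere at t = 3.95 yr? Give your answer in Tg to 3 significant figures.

Residence time τ = M₀/F₀ = 2.860 yr. The eventual steady state is M_∞ = M₀·(F₁/F₀) = 0.858 × 0.755/0.300 = 2.1593 Tg.
The anomaly ΔM(t) = M(t) − M_∞ decays as ΔM₀·e^(−t/τ) with ΔM₀ = 0.858 − 2.1593 = −1.301 Tg.
At t = 3.95 yr, e^(−t/τ) = e^(−1.381) = 0.2513, so ΔM = −0.3270 Tg and M = 2.1593 − 0.3270 = 1.8323 Tg.

1.83 Tg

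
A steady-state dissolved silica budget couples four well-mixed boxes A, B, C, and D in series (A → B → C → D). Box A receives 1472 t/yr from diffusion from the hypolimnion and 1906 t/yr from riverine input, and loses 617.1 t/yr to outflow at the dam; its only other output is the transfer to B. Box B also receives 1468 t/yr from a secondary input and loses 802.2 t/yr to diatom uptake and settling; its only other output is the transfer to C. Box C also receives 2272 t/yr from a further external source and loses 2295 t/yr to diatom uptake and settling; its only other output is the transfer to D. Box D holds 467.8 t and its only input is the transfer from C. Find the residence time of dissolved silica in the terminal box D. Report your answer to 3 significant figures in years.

Box A: F(A→B) = (1472 + 1906) − 617.1 = 2760.9 t/yr.
Box B: F(B→C) = (2760.9 + 1468) − 802.2 = 3426.7 t/yr.
Box C: F(C→D) = (3426.7 + 2272) − 2295 = 3403.7 t/yr.
Box D throughput = its input = 3403.7 t/yr; τ = 467.8 / 3403.7 = 0.1374 yr.

0.137 yr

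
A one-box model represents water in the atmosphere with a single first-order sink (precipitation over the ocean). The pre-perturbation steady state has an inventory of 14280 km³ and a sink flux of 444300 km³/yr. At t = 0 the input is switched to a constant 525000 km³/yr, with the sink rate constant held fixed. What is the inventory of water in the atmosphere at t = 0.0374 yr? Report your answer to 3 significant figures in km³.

Residence time τ = M₀/F₀ = 0.03214 yr. The eventual steady state is M_∞ = M₀·(F₁/F₀) = 14280 × 525000/444300 = 16874 km³.
The anomaly ΔM(t) = M(t) − M_∞ decays as ΔM₀·e^(−t/τ) with ΔM₀ = 14280 − 16874 = −2594 km³.
At t = 0.0374 yr, e^(−t/τ) = e^(−1.164) = 0.3123, so ΔM = −810.1 km³ and M = 16874 − 810.1 = 16064 km³.

16100 km³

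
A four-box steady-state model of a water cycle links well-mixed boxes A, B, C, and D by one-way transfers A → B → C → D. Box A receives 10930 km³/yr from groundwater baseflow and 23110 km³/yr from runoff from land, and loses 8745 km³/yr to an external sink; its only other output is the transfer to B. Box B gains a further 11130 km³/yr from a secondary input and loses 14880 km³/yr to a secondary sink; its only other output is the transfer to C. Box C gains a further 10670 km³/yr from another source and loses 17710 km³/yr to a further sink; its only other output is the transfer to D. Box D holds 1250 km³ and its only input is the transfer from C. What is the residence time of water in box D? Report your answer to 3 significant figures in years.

Box A: F(A→B) = (10930 + 23110) − 8745 = 25295 km³/yr.
Box B: F(B→C) = (25295 + 11130) − 14880 = 21545 km³/yr.
Box C: F(C→D) = (21545 + 10670) − 17710 = 14505 km³/yr.
Box D throughput = its input = 14505 km³/yr; τ = 1250 / 14505 = 0.08618 yr.

0.0862 yr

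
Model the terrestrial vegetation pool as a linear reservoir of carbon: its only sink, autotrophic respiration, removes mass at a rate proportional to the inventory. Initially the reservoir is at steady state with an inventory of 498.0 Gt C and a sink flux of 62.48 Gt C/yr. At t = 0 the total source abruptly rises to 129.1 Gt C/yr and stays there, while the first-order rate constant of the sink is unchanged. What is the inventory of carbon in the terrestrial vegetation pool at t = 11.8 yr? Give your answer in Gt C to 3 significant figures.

τ = M₀/F₀ = 498.0/62.48 = 7.971 yr; rate constant k = 1/τ.
New steady state M_∞ = F₁/k = F₁·τ = 129.1 × 7.971 = 1029.0 Gt C.
M(t) = M_∞ + (M₀ − M_∞)·e^(−t/τ); t/τ = 11.8/7.971 = 1.480, so e^(−t/τ) = 0.2275.
M(t) = 1029.0 − 531.0 × 0.2275 = 908.18 Gt C.

908 Gt C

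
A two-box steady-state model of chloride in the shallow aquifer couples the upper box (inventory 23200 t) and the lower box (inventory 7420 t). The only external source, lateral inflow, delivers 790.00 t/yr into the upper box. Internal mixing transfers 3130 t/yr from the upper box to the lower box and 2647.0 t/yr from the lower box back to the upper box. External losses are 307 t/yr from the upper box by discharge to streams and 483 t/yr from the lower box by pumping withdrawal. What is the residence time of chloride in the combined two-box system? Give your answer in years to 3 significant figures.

For the system as a whole, the A↔B exchange is internal and contributes nothing to the throughput; only the external sinks remove mass.
M_total = 23200 + 7420 = 30620 t.
ΣF_external_out = 307 + 483 = 790.00 t/yr.
τ = M_total / ΣF_ext = 30620 / 790.00 = 38.76 yr.

38.8 yr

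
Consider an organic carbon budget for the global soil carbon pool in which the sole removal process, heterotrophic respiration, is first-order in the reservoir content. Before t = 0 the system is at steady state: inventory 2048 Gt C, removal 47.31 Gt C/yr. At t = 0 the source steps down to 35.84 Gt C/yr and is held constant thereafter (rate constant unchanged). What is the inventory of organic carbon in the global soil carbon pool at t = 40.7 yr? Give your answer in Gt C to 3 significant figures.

1750 Gt C

τ = M₀/F₀ = 2048/47.31 = 43.29 yr; rate constant k = 1/τ.
New steady state M_∞ = F₁/k = F₁·τ = 35.84 × 43.29 = 1551.5 Gt C.
M(t) = M_∞ + (M₀ − M_∞)·e^(−t/τ); t/τ = 40.7/43.29 = 0.9402, so e^(−t/τ) = 0.3906.
M(t) = 1551.5 + 496.5 × 0.3906 = 1745.4 Gt C.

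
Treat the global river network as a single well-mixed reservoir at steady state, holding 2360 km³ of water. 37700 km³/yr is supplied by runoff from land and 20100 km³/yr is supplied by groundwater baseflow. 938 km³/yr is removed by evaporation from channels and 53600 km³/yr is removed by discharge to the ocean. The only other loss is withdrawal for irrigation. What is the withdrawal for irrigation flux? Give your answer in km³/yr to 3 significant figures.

At steady state ΣF_in = ΣF_out.
ΣF_in = 37700 + 20100 = 57800 km³/yr.
Withdrawal for irrigation flux = ΣF_in − (938 + 53600) = 57800 − 54540 = 3262 km³/yr.

3260 km³/yr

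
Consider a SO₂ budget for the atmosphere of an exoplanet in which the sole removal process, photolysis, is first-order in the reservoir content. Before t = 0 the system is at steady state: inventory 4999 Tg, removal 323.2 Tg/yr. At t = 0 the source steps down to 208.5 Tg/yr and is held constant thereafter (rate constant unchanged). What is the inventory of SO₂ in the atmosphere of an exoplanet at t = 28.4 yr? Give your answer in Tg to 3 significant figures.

Residence time τ = M₀/F₀ = 15.47 yr. The eventual steady state is M_∞ = M₀·(F₁/F₀) = 4999 × 208.5/323.2 = 3224.9 Tg.
The anomaly ΔM(t) = M(t) − M_∞ decays as ΔM₀·e^(−t/τ) with ΔM₀ = 4999 − 3224.9 = 1774 Tg.
At t = 28.4 yr, e^(−t/τ) = e^(−1.836) = 0.1594, so ΔM = 282.8 Tg and M = 3224.9 + 282.8 = 3507.8 Tg.

3510 Tg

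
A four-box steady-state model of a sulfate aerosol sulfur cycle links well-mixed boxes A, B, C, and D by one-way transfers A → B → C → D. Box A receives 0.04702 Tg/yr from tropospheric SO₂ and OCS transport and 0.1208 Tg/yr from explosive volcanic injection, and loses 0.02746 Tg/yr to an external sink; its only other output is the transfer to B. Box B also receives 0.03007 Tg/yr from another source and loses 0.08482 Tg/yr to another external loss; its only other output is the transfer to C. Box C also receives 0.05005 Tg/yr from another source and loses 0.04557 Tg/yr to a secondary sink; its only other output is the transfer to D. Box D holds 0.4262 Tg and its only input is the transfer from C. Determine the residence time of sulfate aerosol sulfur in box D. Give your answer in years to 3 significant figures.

4.73 yr

Box A: F(A→B) = (0.04702 + 0.1208) − 0.02746 = 0.14036 Tg/yr.
Box B: F(B→C) = (0.14036 + 0.03007) − 0.08482 = 0.085610 Tg/yr.
Box C: F(C→D) = (0.085610 + 0.05005) − 0.04557 = 0.090090 Tg/yr.
Box D throughput = its input = 0.090090 Tg/yr; τ = 0.4262 / 0.090090 = 4.731 yr.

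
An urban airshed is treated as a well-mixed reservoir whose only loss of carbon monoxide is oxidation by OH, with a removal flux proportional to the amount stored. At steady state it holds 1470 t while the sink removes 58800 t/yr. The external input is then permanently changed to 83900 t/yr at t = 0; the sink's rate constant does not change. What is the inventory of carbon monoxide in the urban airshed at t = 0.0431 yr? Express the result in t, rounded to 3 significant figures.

Residence time τ = M₀/F₀ = 0.02500 yr. The eventual steady state is M_∞ = M₀·(F₁/F₀) = 1470 × 83900/58800 = 2097.5 t.
The anomaly ΔM(t) = M(t) − M_∞ decays as ΔM₀·e^(−t/τ) with ΔM₀ = 1470 − 2097.5 = −627.5 t.
At t = 0.0431 yr, e^(−t/τ) = e^(−1.724) = 0.1784, so ΔM = −111.9 t and M = 2097.5 − 111.9 = 1985.6 t.

1990 t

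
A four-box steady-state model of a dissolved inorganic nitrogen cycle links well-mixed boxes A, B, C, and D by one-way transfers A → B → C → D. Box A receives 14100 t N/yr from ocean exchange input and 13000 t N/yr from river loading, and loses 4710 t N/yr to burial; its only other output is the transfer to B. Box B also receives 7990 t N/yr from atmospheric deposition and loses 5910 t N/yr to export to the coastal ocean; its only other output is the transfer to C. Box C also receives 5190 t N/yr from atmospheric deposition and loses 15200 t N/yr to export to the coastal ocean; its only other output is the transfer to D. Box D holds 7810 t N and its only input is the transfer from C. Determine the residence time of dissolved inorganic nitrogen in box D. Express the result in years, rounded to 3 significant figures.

0.540 yr

Box A: F(A→B) = (14100 + 13000) − 4710 = 22390 t N/yr.
Box B: F(B→C) = (22390 + 7990) − 5910 = 24470 t N/yr.
Box C: F(C→D) = (24470 + 5190) − 15200 = 14460 t N/yr.
Box D throughput = its input = 14460 t N/yr; τ = 7810 / 14460 = 0.5401 yr.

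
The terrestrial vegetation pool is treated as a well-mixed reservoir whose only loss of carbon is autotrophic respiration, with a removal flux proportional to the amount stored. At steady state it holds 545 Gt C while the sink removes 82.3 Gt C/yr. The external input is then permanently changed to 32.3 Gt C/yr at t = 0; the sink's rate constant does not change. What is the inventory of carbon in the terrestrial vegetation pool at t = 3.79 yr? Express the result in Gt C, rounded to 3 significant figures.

τ = M₀/F₀ = 545/82.3 = 6.622 yr; rate constant k = 1/τ.
New steady state M_∞ = F₁/k = F₁·τ = 32.3 × 6.622 = 213.89 Gt C.
M(t) = M_∞ + (M₀ − M_∞)·e^(−t/τ); t/τ = 3.79/6.622 = 0.5723, so e^(−t/τ) = 0.5642.
M(t) = 213.89 + 331.1 × 0.5642 = 400.71 Gt C.

401 Gt C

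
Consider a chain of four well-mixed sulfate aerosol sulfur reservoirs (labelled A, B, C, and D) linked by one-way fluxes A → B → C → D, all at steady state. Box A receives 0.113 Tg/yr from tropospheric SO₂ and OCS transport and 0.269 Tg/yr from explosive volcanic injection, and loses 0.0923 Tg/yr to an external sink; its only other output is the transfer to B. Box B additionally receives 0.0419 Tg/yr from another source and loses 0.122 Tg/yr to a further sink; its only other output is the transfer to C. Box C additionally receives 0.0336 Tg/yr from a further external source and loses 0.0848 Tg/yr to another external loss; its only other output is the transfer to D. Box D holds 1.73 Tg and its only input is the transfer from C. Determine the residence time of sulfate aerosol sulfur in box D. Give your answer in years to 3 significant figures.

10.9 yr

Box A: F(A→B) = (0.113 + 0.269) − 0.0923 = 0.28970 Tg/yr.
Box B: F(B→C) = (0.28970 + 0.0419) − 0.122 = 0.20960 Tg/yr.
Box C: F(C→D) = (0.20960 + 0.0336) − 0.0848 = 0.15840 Tg/yr.
Box D throughput = its input = 0.15840 Tg/yr; τ = 1.73 / 0.15840 = 10.92 yr.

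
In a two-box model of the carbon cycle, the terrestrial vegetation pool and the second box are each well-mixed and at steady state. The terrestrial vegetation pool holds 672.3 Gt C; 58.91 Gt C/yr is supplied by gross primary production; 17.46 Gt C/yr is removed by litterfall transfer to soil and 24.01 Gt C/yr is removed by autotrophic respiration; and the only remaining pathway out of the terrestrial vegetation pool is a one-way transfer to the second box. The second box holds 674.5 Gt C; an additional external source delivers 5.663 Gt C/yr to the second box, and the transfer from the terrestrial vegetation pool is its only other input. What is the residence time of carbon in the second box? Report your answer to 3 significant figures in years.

29.2 yr

Balance the terrestrial vegetation pool: ΣF_in = 58.910 Gt C/yr.
Transfer to the second box = ΣF_in − (17.46 + 24.01) = 17.440 Gt C/yr.
Total input to the second box = 17.440 + 5.663 = 23.103 Gt C/yr; at steady state this equals its total output.
τ = M / F = 674.5 / 23.103 = 29.20 yr.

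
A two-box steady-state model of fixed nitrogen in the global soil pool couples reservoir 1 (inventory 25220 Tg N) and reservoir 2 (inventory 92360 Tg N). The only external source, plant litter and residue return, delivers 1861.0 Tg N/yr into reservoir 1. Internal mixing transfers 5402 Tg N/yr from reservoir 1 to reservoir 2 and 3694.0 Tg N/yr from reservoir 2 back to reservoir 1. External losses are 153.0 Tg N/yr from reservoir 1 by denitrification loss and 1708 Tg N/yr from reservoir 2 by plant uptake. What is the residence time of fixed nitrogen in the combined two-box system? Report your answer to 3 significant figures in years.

63.2 yr

For the system as a whole, the A↔B exchange is internal and contributes nothing to the throughput; only the external sinks remove mass.
M_total = 25220 + 92360 = 117580 Tg N.
ΣF_external_out = 153.0 + 1708 = 1861.0 Tg N/yr.
τ = M_total / ΣF_ext = 117580 / 1861.0 = 63.18 yr.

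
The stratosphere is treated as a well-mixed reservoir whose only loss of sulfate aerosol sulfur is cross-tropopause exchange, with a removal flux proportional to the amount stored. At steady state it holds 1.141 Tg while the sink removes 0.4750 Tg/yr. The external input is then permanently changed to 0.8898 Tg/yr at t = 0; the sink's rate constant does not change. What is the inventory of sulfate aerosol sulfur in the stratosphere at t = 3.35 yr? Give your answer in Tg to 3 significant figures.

1.89 Tg

τ = M₀/F₀ = 1.141/0.4750 = 2.402 yr; rate constant k = 1/τ.
New steady state M_∞ = F₁/k = F₁·τ = 0.8898 × 2.402 = 2.1374 Tg.
M(t) = M_∞ + (M₀ − M_∞)·e^(−t/τ); t/τ = 3.35/2.402 = 1.395, so e^(−t/τ) = 0.2479.
M(t) = 2.1374 − 0.9964 × 0.2479 = 1.8904 Tg.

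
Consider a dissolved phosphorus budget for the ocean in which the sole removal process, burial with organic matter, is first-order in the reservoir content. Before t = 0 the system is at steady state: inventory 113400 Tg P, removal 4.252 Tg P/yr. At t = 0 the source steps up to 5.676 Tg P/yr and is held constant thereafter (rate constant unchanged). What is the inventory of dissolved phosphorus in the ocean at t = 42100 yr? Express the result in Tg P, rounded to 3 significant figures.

τ = M₀/F₀ = 113400/4.252 = 26670 yr; rate constant k = 1/τ.
New steady state M_∞ = F₁/k = F₁·τ = 5.676 × 26670 = 151380 Tg P.
M(t) = M_∞ + (M₀ − M_∞)·e^(−t/τ); t/τ = 42100/26670 = 1.579, so e^(−t/τ) = 0.2063.
M(t) = 151380 − 37980 × 0.2063 = 143540 Tg P.

144000 Tg P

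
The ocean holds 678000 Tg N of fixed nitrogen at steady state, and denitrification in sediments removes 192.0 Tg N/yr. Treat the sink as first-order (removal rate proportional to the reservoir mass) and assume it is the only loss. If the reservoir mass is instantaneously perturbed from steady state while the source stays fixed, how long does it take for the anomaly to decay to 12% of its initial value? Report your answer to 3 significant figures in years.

7490 yr

For a linear reservoir the anomaly decays as exp(−t/τ) with τ = M/F = 678000/192.0 = 3531 yr.
exp(−t/τ) = 0.12 ⇒ t = −τ ln(0.12) = 3531 × 2.120 = 7487 yr.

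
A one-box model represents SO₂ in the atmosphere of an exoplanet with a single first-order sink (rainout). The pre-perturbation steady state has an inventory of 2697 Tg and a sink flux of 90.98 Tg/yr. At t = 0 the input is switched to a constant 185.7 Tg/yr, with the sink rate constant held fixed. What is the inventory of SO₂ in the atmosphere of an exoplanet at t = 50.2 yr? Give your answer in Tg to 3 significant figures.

4990 Tg

The sink rate constant is k = F₀/M₀ = 90.98/2697 = 0.03373 yr⁻¹.
Solving dM/dt = F₁ − kM with M(0) = M₀ gives M(t) = F₁/k + (M₀ − F₁/k)·e^(−kt).
F₁/k = 185.7/0.03373 = 5504.9 Tg; kt = 0.03373 × 50.2 = 1.693, e^(−kt) = 0.1839.
M(50.2) = 5504.9 + (2697 − 5504.9) × 0.1839 = 5504.9 − 516.3 = 4988.5 Tg.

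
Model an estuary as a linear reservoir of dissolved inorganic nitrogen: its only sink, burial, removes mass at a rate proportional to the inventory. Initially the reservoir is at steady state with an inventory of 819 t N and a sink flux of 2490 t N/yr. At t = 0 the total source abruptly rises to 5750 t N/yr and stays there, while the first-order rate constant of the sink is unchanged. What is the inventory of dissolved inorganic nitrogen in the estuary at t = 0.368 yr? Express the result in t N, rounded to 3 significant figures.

The sink rate constant is k = F₀/M₀ = 2490/819 = 3.040 yr⁻¹.
Solving dM/dt = F₁ − kM with M(0) = M₀ gives M(t) = F₁/k + (M₀ − F₁/k)·e^(−kt).
F₁/k = 5750/3.040 = 1891.3 t N; kt = 3.040 × 0.368 = 1.119, e^(−kt) = 0.3267.
M(0.368) = 1891.3 + (819 − 1891.3) × 0.3267 = 1891.3 − 350.3 = 1541.0 t N.

1540 t N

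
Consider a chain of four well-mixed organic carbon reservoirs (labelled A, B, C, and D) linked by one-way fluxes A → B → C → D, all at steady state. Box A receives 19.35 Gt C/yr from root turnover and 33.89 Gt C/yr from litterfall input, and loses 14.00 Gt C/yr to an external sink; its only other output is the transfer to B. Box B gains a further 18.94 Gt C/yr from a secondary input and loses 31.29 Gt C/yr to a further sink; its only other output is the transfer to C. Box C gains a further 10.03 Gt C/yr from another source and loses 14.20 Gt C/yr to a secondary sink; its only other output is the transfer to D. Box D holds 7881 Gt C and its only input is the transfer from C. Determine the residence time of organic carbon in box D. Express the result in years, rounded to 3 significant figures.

347 yr

Box A: F(A→B) = (19.35 + 33.89) − 14.00 = 39.240 Gt C/yr.
Box B: F(B→C) = (39.240 + 18.94) − 31.29 = 26.890 Gt C/yr.
Box C: F(C→D) = (26.890 + 10.03) − 14.20 = 22.720 Gt C/yr.
Box D throughput = its input = 22.720 Gt C/yr; τ = 7881 / 22.720 = 346.9 yr.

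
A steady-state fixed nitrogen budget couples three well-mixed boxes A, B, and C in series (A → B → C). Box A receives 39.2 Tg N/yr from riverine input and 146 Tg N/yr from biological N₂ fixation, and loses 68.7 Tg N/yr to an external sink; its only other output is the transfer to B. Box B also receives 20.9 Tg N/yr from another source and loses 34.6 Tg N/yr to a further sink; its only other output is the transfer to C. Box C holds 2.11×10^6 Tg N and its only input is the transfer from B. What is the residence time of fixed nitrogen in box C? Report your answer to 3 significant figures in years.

20500 yr

Box A: F(A→B) = (39.2 + 146) − 68.7 = 116.50 Tg N/yr.
Box B: F(B→C) = (116.50 + 20.9) − 34.6 = 102.80 Tg N/yr.
Box C throughput = its input = 102.80 Tg N/yr; τ = 2.11×10^6 / 102.80 = 20530 yr.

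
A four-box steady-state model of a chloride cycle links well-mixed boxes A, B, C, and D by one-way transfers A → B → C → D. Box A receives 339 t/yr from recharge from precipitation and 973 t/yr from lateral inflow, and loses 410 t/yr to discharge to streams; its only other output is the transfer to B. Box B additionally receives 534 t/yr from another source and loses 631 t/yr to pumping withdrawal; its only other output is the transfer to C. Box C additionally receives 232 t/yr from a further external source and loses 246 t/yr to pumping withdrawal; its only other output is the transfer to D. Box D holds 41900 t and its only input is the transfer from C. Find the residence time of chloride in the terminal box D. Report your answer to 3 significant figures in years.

53.0 yr

Box A: F(A→B) = (339 + 973) − 410 = 902.00 t/yr.
Box B: F(B→C) = (902.00 + 534) − 631 = 805.00 t/yr.
Box C: F(C→D) = (805.00 + 232) − 246 = 791.00 t/yr.
Box D throughput = its input = 791.00 t/yr; τ = 41900 / 791.00 = 52.97 yr.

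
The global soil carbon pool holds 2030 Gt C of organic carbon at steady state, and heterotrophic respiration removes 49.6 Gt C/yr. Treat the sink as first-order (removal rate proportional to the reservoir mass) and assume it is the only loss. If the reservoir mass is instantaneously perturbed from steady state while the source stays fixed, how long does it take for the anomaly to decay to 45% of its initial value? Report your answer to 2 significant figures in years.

For a linear reservoir the anomaly decays as exp(−t/τ) with τ = M/F = 2030/49.6 = 40.93 yr.
exp(−t/τ) = 0.45 ⇒ t = −τ ln(0.45) = 40.93 × 0.7985 = 32.68 yr.

33 yr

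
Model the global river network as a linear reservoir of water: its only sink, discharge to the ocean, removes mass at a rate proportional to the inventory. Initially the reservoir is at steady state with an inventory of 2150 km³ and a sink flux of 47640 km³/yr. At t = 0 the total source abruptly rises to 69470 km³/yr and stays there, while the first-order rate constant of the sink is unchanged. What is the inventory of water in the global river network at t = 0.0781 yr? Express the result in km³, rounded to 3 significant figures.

2960 km³

τ = M₀/F₀ = 2150/47640 = 0.04513 yr; rate constant k = 1/τ.
New steady state M_∞ = F₁/k = F₁·τ = 69470 × 0.04513 = 3135.2 km³.
M(t) = M_∞ + (M₀ − M_∞)·e^(−t/τ); t/τ = 0.0781/0.04513 = 1.731, so e^(−t/τ) = 0.1772.
M(t) = 3135.2 − 985.2 × 0.1772 = 2960.6 km³.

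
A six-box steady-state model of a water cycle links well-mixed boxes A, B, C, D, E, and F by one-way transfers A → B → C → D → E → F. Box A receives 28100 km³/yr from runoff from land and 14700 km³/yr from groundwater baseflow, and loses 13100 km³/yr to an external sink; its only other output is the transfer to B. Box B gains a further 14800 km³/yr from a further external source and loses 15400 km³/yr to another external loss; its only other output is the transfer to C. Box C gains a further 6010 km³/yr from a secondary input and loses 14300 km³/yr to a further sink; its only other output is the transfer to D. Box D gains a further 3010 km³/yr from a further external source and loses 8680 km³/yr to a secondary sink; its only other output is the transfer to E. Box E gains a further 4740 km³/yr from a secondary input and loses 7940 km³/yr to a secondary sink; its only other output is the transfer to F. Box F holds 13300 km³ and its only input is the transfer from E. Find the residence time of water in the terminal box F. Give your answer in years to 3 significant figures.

Box A: F(A→B) = (28100 + 14700) − 13100 = 29700 km³/yr.
Box B: F(B→C) = (29700 + 14800) − 15400 = 29100 km³/yr.
Box C: F(C→D) = (29100 + 6010) − 14300 = 20810 km³/yr.
Box D: F(D→E) = (20810 + 3010) − 8680 = 15140 km³/yr.
Box E: F(E→F) = (15140 + 4740) − 7940 = 11940 km³/yr.
Box F throughput = its input = 11940 km³/yr; τ = 13300 / 11940 = 1.114 yr.

1.11 yr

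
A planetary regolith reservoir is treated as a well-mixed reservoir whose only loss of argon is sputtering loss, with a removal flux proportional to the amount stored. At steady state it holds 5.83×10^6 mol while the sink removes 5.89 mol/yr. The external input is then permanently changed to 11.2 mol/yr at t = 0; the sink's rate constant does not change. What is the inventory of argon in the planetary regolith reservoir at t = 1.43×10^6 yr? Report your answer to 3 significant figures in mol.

9.85×10^6 mol

τ = M₀/F₀ = 5.83×10^6/5.89 = 989800 yr; rate constant k = 1/τ.
New steady state M_∞ = F₁/k = F₁·τ = 11.2 × 989800 = 1.1086×10^7 mol.
M(t) = M_∞ + (M₀ − M_∞)·e^(−t/τ); t/τ = 1.43×10^6/989800 = 1.445, so e^(−t/τ) = 0.2358.
M(t) = 1.1086×10^7 − 5.256×10^6 × 0.2358 = 9.8465×10^6 mol.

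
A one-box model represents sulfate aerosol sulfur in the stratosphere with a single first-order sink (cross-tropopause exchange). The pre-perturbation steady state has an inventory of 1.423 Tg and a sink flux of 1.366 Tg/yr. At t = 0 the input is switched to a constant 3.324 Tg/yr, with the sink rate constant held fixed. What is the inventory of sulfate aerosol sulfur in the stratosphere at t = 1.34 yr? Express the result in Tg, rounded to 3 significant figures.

The sink rate constant is k = F₀/M₀ = 1.366/1.423 = 0.9599 yr⁻¹.
Solving dM/dt = F₁ − kM with M(0) = M₀ gives M(t) = F₁/k + (M₀ − F₁/k)·e^(−kt).
F₁/k = 3.324/0.9599 = 3.4627 Tg; kt = 0.9599 × 1.34 = 1.286, e^(−kt) = 0.2763.
M(1.34) = 3.4627 + (1.423 − 3.4627) × 0.2763 = 3.4627 − 0.5635 = 2.8992 Tg.

2.90 Tg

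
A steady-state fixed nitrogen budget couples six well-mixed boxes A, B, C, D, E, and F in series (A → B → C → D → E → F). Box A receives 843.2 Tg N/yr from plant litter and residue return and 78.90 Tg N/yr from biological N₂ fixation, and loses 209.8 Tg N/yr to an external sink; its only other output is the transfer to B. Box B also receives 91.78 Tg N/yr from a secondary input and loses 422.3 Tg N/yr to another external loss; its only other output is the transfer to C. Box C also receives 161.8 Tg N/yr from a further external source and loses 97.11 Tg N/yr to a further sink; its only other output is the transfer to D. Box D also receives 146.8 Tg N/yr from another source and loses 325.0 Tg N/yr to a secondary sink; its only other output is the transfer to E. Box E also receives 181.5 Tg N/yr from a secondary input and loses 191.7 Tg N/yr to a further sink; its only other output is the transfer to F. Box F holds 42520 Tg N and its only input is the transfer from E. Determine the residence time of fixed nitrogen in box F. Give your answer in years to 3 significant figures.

165 yr

Box A: F(A→B) = (843.2 + 78.90) − 209.8 = 712.30 Tg N/yr.
Box B: F(B→C) = (712.30 + 91.78) − 422.3 = 381.78 Tg N/yr.
Box C: F(C→D) = (381.78 + 161.8) − 97.11 = 446.47 Tg N/yr.
Box D: F(D→E) = (446.47 + 146.8) − 325.0 = 268.27 Tg N/yr.
Box E: F(E→F) = (268.27 + 181.5) − 191.7 = 258.07 Tg N/yr.
Box F throughput = its input = 258.07 Tg N/yr; τ = 42520 / 258.07 = 164.8 yr.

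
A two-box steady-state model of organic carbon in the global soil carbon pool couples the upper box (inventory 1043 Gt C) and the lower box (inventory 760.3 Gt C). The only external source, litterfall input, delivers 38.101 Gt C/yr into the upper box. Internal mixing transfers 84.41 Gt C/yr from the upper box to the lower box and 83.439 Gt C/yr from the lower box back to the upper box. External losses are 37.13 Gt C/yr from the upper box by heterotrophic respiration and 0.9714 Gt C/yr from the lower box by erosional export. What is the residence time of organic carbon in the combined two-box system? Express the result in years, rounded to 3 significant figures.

47.3 yr

Treat the two boxes together as one reservoir: the mixing fluxes between them are internal recycling, so τ = ΣM / Σ(external losses).
M_total = 1043 + 760.3 = 1803.3 Gt C.
ΣF_external_out = 37.13 + 0.9714 = 38.101 Gt C/yr.
τ = M_total / ΣF_ext = 1803.3 / 38.101 = 47.33 yr.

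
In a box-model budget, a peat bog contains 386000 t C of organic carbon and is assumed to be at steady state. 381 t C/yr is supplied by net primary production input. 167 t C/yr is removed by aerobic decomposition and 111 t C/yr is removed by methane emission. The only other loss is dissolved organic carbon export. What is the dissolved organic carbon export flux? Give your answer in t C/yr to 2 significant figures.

100 t C/yr

At steady state ΣF_in = ΣF_out.
ΣF_in = 381.00 t C/yr.
Dissolved organic carbon export flux = ΣF_in − (167 + 111) = 381.00 − 278.0 = 103.0 t C/yr.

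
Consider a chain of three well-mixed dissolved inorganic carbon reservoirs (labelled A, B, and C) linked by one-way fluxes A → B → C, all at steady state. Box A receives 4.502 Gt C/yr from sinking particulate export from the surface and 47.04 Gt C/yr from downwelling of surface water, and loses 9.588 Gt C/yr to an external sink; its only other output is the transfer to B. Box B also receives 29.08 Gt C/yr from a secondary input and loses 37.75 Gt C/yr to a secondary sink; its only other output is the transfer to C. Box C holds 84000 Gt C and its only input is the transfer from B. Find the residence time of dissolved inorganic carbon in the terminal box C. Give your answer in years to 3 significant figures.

Box A: F(A→B) = (4.502 + 47.04) − 9.588 = 41.954 Gt C/yr.
Box B: F(B→C) = (41.954 + 29.08) − 37.75 = 33.284 Gt C/yr.
Box C throughput = its input = 33.284 Gt C/yr; τ = 84000 / 33.284 = 2524 yr.

2520 yr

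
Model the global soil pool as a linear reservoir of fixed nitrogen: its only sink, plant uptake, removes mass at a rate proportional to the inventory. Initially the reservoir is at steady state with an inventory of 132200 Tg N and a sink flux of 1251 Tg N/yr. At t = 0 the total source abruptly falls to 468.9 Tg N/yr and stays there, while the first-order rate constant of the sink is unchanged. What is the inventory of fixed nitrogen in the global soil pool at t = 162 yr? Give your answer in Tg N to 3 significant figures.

67400 Tg N

τ = M₀/F₀ = 132200/1251 = 105.7 yr; rate constant k = 1/τ.
New steady state M_∞ = F₁/k = F₁·τ = 468.9 × 105.7 = 49551 Tg N.
M(t) = M_∞ + (M₀ − M_∞)·e^(−t/τ); t/τ = 162/105.7 = 1.533, so e^(−t/τ) = 0.2159.
M(t) = 49551 + 82650 × 0.2159 = 67394 Tg N.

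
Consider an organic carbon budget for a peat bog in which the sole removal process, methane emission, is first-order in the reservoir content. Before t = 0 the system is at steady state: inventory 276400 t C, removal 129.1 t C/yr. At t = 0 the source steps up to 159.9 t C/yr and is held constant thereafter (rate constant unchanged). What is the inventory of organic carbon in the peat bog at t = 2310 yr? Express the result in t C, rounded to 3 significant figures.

320000 t C

Residence time τ = M₀/F₀ = 2141 yr. The eventual steady state is M_∞ = M₀·(F₁/F₀) = 276400 × 159.9/129.1 = 342340 t C.
The anomaly ΔM(t) = M(t) − M_∞ decays as ΔM₀·e^(−t/τ) with ΔM₀ = 276400 − 342340 = −65940 t C.
At t = 2310 yr, e^(−t/τ) = e^(−1.079) = 0.3400, so ΔM = −22420 t C and M = 342340 − 22420 = 319920 t C.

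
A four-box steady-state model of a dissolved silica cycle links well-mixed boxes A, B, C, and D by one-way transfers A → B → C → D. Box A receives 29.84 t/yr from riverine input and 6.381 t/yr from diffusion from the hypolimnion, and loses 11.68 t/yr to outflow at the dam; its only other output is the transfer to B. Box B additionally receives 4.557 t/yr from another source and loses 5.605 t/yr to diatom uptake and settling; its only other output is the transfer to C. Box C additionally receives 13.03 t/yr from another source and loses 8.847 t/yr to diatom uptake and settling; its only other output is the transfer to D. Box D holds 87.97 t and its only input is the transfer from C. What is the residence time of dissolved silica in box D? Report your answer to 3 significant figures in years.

Box A: F(A→B) = (29.84 + 6.381) − 11.68 = 24.541 t/yr.
Box B: F(B→C) = (24.541 + 4.557) − 5.605 = 23.493 t/yr.
Box C: F(C→D) = (23.493 + 13.03) − 8.847 = 27.676 t/yr.
Box D throughput = its input = 27.676 t/yr; τ = 87.97 / 27.676 = 3.179 yr.

3.18 yr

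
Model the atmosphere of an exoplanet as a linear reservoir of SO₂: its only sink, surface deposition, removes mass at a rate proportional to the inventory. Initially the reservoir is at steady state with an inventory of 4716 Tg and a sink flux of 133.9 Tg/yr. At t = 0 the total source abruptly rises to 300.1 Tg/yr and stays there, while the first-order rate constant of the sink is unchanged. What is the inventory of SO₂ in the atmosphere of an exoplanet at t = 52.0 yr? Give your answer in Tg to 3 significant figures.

The sink rate constant is k = F₀/M₀ = 133.9/4716 = 0.02839 yr⁻¹.
Solving dM/dt = F₁ − kM with M(0) = M₀ gives M(t) = F₁/k + (M₀ − F₁/k)·e^(−kt).
F₁/k = 300.1/0.02839 = 10570 Tg; kt = 0.02839 × 52.0 = 1.476, e^(−kt) = 0.2285.
M(52.0) = 10570 + (4716 − 10570) × 0.2285 = 10570 − 1337 = 9232.3 Tg.

9230 Tg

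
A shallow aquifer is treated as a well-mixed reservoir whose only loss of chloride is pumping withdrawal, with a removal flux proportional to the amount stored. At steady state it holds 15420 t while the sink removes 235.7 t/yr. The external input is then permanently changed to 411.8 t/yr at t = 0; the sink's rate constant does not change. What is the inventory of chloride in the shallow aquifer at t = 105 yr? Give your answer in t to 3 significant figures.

The sink rate constant is k = F₀/M₀ = 235.7/15420 = 0.01529 yr⁻¹.
Solving dM/dt = F₁ − kM with M(0) = M₀ gives M(t) = F₁/k + (M₀ − F₁/k)·e^(−kt).
F₁/k = 411.8/0.01529 = 26941 t; kt = 0.01529 × 105 = 1.605, e^(−kt) = 0.2009.
M(105) = 26941 + (15420 − 26941) × 0.2009 = 26941 − 2315 = 24626 t.

24600 t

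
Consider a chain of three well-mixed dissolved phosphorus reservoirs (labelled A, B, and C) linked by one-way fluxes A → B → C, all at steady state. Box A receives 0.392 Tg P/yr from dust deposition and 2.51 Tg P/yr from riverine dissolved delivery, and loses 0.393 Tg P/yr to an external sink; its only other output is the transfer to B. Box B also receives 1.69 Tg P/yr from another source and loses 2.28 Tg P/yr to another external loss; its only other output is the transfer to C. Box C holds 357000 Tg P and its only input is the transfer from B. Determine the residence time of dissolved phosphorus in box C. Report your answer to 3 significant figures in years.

186000 yr

Box A: F(A→B) = (0.392 + 2.51) − 0.393 = 2.5090 Tg P/yr.
Box B: F(B→C) = (2.5090 + 1.69) − 2.28 = 1.9190 Tg P/yr.
Box C throughput = its input = 1.9190 Tg P/yr; τ = 357000 / 1.9190 = 186000 yr.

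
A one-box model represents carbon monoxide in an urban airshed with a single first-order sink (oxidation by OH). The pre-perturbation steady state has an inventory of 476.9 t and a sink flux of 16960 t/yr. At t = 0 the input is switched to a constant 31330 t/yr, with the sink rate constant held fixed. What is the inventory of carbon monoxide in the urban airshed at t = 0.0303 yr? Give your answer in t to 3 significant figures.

743 t

τ = M₀/F₀ = 476.9/16960 = 0.02812 yr; rate constant k = 1/τ.
New steady state M_∞ = F₁/k = F₁·τ = 31330 × 0.02812 = 880.97 t.
M(t) = M_∞ + (M₀ − M_∞)·e^(−t/τ); t/τ = 0.0303/0.02812 = 1.078, so e^(−t/τ) = 0.3404.
M(t) = 880.97 − 404.1 × 0.3404 = 743.42 t.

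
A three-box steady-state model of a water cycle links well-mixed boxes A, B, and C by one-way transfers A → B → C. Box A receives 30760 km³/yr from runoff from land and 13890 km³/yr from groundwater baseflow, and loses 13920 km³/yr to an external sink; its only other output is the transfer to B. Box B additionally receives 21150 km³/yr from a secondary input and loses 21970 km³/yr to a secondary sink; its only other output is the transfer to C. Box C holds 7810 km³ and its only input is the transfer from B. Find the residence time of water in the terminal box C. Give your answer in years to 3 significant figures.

Box A: F(A→B) = (30760 + 13890) − 13920 = 30730 km³/yr.
Box B: F(B→C) = (30730 + 21150) − 21970 = 29910 km³/yr.
Box C throughput = its input = 29910 km³/yr; τ = 7810 / 29910 = 0.2611 yr.

0.261 yr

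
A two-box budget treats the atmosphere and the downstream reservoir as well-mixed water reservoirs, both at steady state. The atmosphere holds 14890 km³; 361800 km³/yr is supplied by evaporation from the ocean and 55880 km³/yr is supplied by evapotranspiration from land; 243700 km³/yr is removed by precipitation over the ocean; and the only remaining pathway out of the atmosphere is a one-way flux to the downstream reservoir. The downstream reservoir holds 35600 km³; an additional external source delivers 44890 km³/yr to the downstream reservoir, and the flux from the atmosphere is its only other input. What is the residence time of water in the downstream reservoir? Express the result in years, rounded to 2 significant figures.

Balance the atmosphere: ΣF_in = 361800 + 55880 = 417680 km³/yr.
Flux to the downstream reservoir = ΣF_in − (243700) = 173980 km³/yr.
Total input to the downstream reservoir = 173980 + 44890 = 218870 km³/yr; at steady state this equals its total output.
τ = M / F = 35600 / 218870 = 0.1627 yr.

0.16 yr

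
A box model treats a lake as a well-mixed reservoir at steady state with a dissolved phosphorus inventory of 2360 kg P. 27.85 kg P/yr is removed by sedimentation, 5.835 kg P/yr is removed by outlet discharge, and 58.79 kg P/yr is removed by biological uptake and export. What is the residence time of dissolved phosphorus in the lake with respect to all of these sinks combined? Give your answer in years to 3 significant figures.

Total removal flux = 27.85 + 5.835 + 58.79 = 92.475 kg P/yr.
τ = M / ΣF_out = 2360 / 92.475 = 25.52 yr.

25.5 yr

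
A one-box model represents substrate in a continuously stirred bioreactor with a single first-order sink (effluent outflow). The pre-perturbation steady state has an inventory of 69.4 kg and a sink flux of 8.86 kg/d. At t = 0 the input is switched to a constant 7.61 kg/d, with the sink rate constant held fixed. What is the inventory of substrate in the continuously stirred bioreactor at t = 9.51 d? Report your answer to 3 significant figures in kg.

The sink rate constant is k = F₀/M₀ = 8.86/69.4 = 0.1277 d⁻¹.
Solving dM/dt = F₁ − kM with M(0) = M₀ gives M(t) = F₁/k + (M₀ − F₁/k)·e^(−kt).
F₁/k = 7.61/0.1277 = 59.609 kg; kt = 0.1277 × 9.51 = 1.214, e^(−kt) = 0.2970.
M(9.51) = 59.609 + (69.4 − 59.609) × 0.2970 = 59.609 + 2.908 = 62.517 kg.

62.5 kg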